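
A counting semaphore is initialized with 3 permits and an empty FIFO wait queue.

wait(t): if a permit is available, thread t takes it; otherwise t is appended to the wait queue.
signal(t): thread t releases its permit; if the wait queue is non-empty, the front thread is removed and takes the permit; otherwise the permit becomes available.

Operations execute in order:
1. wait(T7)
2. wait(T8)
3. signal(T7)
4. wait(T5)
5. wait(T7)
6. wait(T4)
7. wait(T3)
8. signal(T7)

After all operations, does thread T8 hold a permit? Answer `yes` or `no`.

Step 1: wait(T7) -> count=2 queue=[] holders={T7}
Step 2: wait(T8) -> count=1 queue=[] holders={T7,T8}
Step 3: signal(T7) -> count=2 queue=[] holders={T8}
Step 4: wait(T5) -> count=1 queue=[] holders={T5,T8}
Step 5: wait(T7) -> count=0 queue=[] holders={T5,T7,T8}
Step 6: wait(T4) -> count=0 queue=[T4] holders={T5,T7,T8}
Step 7: wait(T3) -> count=0 queue=[T4,T3] holders={T5,T7,T8}
Step 8: signal(T7) -> count=0 queue=[T3] holders={T4,T5,T8}
Final holders: {T4,T5,T8} -> T8 in holders

Answer: yes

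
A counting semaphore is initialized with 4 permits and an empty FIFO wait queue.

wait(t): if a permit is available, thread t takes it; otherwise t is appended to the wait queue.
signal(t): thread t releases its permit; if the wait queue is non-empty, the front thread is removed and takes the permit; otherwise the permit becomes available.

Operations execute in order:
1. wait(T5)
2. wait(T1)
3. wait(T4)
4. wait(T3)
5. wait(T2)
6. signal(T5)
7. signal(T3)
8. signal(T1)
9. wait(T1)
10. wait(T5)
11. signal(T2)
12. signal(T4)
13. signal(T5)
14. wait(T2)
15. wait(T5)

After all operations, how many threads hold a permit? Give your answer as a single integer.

Step 1: wait(T5) -> count=3 queue=[] holders={T5}
Step 2: wait(T1) -> count=2 queue=[] holders={T1,T5}
Step 3: wait(T4) -> count=1 queue=[] holders={T1,T4,T5}
Step 4: wait(T3) -> count=0 queue=[] holders={T1,T3,T4,T5}
Step 5: wait(T2) -> count=0 queue=[T2] holders={T1,T3,T4,T5}
Step 6: signal(T5) -> count=0 queue=[] holders={T1,T2,T3,T4}
Step 7: signal(T3) -> count=1 queue=[] holders={T1,T2,T4}
Step 8: signal(T1) -> count=2 queue=[] holders={T2,T4}
Step 9: wait(T1) -> count=1 queue=[] holders={T1,T2,T4}
Step 10: wait(T5) -> count=0 queue=[] holders={T1,T2,T4,T5}
Step 11: signal(T2) -> count=1 queue=[] holders={T1,T4,T5}
Step 12: signal(T4) -> count=2 queue=[] holders={T1,T5}
Step 13: signal(T5) -> count=3 queue=[] holders={T1}
Step 14: wait(T2) -> count=2 queue=[] holders={T1,T2}
Step 15: wait(T5) -> count=1 queue=[] holders={T1,T2,T5}
Final holders: {T1,T2,T5} -> 3 thread(s)

Answer: 3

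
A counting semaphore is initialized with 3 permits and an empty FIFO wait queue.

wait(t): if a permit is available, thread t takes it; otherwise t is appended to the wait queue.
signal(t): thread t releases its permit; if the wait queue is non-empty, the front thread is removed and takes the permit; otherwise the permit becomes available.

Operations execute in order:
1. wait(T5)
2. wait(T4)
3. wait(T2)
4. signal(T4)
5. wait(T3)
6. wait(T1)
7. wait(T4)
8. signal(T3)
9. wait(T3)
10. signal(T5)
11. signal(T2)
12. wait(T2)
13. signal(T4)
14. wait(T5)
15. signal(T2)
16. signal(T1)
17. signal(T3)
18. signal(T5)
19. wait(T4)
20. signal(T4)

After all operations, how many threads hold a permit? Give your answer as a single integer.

Step 1: wait(T5) -> count=2 queue=[] holders={T5}
Step 2: wait(T4) -> count=1 queue=[] holders={T4,T5}
Step 3: wait(T2) -> count=0 queue=[] holders={T2,T4,T5}
Step 4: signal(T4) -> count=1 queue=[] holders={T2,T5}
Step 5: wait(T3) -> count=0 queue=[] holders={T2,T3,T5}
Step 6: wait(T1) -> count=0 queue=[T1] holders={T2,T3,T5}
Step 7: wait(T4) -> count=0 queue=[T1,T4] holders={T2,T3,T5}
Step 8: signal(T3) -> count=0 queue=[T4] holders={T1,T2,T5}
Step 9: wait(T3) -> count=0 queue=[T4,T3] holders={T1,T2,T5}
Step 10: signal(T5) -> count=0 queue=[T3] holders={T1,T2,T4}
Step 11: signal(T2) -> count=0 queue=[] holders={T1,T3,T4}
Step 12: wait(T2) -> count=0 queue=[T2] holders={T1,T3,T4}
Step 13: signal(T4) -> count=0 queue=[] holders={T1,T2,T3}
Step 14: wait(T5) -> count=0 queue=[T5] holders={T1,T2,T3}
Step 15: signal(T2) -> count=0 queue=[] holders={T1,T3,T5}
Step 16: signal(T1) -> count=1 queue=[] holders={T3,T5}
Step 17: signal(T3) -> count=2 queue=[] holders={T5}
Step 18: signal(T5) -> count=3 queue=[] holders={none}
Step 19: wait(T4) -> count=2 queue=[] holders={T4}
Step 20: signal(T4) -> count=3 queue=[] holders={none}
Final holders: {none} -> 0 thread(s)

Answer: 0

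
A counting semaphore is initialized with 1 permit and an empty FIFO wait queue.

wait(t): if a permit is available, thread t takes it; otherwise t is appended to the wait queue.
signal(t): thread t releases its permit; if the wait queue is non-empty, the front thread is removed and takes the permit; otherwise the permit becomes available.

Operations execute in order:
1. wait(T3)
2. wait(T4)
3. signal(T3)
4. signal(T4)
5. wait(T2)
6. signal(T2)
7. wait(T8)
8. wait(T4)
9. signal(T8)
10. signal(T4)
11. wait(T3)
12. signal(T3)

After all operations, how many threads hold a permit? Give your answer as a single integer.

Answer: 0

Derivation:
Step 1: wait(T3) -> count=0 queue=[] holders={T3}
Step 2: wait(T4) -> count=0 queue=[T4] holders={T3}
Step 3: signal(T3) -> count=0 queue=[] holders={T4}
Step 4: signal(T4) -> count=1 queue=[] holders={none}
Step 5: wait(T2) -> count=0 queue=[] holders={T2}
Step 6: signal(T2) -> count=1 queue=[] holders={none}
Step 7: wait(T8) -> count=0 queue=[] holders={T8}
Step 8: wait(T4) -> count=0 queue=[T4] holders={T8}
Step 9: signal(T8) -> count=0 queue=[] holders={T4}
Step 10: signal(T4) -> count=1 queue=[] holders={none}
Step 11: wait(T3) -> count=0 queue=[] holders={T3}
Step 12: signal(T3) -> count=1 queue=[] holders={none}
Final holders: {none} -> 0 thread(s)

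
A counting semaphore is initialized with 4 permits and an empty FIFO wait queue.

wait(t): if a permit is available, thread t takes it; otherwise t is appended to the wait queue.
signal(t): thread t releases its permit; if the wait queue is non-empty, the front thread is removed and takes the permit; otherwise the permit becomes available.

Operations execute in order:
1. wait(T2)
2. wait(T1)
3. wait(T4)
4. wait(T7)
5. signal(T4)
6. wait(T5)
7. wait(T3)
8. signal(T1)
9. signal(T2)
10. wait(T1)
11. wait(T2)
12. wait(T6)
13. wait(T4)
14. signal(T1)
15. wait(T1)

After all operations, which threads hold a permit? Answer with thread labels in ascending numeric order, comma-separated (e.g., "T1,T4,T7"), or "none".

Answer: T2,T3,T5,T7

Derivation:
Step 1: wait(T2) -> count=3 queue=[] holders={T2}
Step 2: wait(T1) -> count=2 queue=[] holders={T1,T2}
Step 3: wait(T4) -> count=1 queue=[] holders={T1,T2,T4}
Step 4: wait(T7) -> count=0 queue=[] holders={T1,T2,T4,T7}
Step 5: signal(T4) -> count=1 queue=[] holders={T1,T2,T7}
Step 6: wait(T5) -> count=0 queue=[] holders={T1,T2,T5,T7}
Step 7: wait(T3) -> count=0 queue=[T3] holders={T1,T2,T5,T7}
Step 8: signal(T1) -> count=0 queue=[] holders={T2,T3,T5,T7}
Step 9: signal(T2) -> count=1 queue=[] holders={T3,T5,T7}
Step 10: wait(T1) -> count=0 queue=[] holders={T1,T3,T5,T7}
Step 11: wait(T2) -> count=0 queue=[T2] holders={T1,T3,T5,T7}
Step 12: wait(T6) -> count=0 queue=[T2,T6] holders={T1,T3,T5,T7}
Step 13: wait(T4) -> count=0 queue=[T2,T6,T4] holders={T1,T3,T5,T7}
Step 14: signal(T1) -> count=0 queue=[T6,T4] holders={T2,T3,T5,T7}
Step 15: wait(T1) -> count=0 queue=[T6,T4,T1] holders={T2,T3,T5,T7}
Final holders: T2,T3,T5,T7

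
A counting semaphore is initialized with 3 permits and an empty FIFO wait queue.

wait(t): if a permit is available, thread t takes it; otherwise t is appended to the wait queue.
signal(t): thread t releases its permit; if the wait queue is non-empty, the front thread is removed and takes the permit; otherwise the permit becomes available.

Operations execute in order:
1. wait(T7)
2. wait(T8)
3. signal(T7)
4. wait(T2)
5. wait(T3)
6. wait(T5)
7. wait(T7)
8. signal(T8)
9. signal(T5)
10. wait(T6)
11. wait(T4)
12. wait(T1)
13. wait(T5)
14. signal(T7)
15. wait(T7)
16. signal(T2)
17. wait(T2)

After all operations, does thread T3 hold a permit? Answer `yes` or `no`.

Step 1: wait(T7) -> count=2 queue=[] holders={T7}
Step 2: wait(T8) -> count=1 queue=[] holders={T7,T8}
Step 3: signal(T7) -> count=2 queue=[] holders={T8}
Step 4: wait(T2) -> count=1 queue=[] holders={T2,T8}
Step 5: wait(T3) -> count=0 queue=[] holders={T2,T3,T8}
Step 6: wait(T5) -> count=0 queue=[T5] holders={T2,T3,T8}
Step 7: wait(T7) -> count=0 queue=[T5,T7] holders={T2,T3,T8}
Step 8: signal(T8) -> count=0 queue=[T7] holders={T2,T3,T5}
Step 9: signal(T5) -> count=0 queue=[] holders={T2,T3,T7}
Step 10: wait(T6) -> count=0 queue=[T6] holders={T2,T3,T7}
Step 11: wait(T4) -> count=0 queue=[T6,T4] holders={T2,T3,T7}
Step 12: wait(T1) -> count=0 queue=[T6,T4,T1] holders={T2,T3,T7}
Step 13: wait(T5) -> count=0 queue=[T6,T4,T1,T5] holders={T2,T3,T7}
Step 14: signal(T7) -> count=0 queue=[T4,T1,T5] holders={T2,T3,T6}
Step 15: wait(T7) -> count=0 queue=[T4,T1,T5,T7] holders={T2,T3,T6}
Step 16: signal(T2) -> count=0 queue=[T1,T5,T7] holders={T3,T4,T6}
Step 17: wait(T2) -> count=0 queue=[T1,T5,T7,T2] holders={T3,T4,T6}
Final holders: {T3,T4,T6} -> T3 in holders

Answer: yes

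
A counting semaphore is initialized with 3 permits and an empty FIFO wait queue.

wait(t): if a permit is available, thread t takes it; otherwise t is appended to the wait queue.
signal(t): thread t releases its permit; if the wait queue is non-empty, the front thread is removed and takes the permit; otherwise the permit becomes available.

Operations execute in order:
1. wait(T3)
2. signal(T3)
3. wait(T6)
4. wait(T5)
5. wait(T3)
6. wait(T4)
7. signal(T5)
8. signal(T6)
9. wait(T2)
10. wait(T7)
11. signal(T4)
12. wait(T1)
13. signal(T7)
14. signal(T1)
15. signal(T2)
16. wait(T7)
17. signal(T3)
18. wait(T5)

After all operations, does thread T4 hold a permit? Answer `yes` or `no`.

Step 1: wait(T3) -> count=2 queue=[] holders={T3}
Step 2: signal(T3) -> count=3 queue=[] holders={none}
Step 3: wait(T6) -> count=2 queue=[] holders={T6}
Step 4: wait(T5) -> count=1 queue=[] holders={T5,T6}
Step 5: wait(T3) -> count=0 queue=[] holders={T3,T5,T6}
Step 6: wait(T4) -> count=0 queue=[T4] holders={T3,T5,T6}
Step 7: signal(T5) -> count=0 queue=[] holders={T3,T4,T6}
Step 8: signal(T6) -> count=1 queue=[] holders={T3,T4}
Step 9: wait(T2) -> count=0 queue=[] holders={T2,T3,T4}
Step 10: wait(T7) -> count=0 queue=[T7] holders={T2,T3,T4}
Step 11: signal(T4) -> count=0 queue=[] holders={T2,T3,T7}
Step 12: wait(T1) -> count=0 queue=[T1] holders={T2,T3,T7}
Step 13: signal(T7) -> count=0 queue=[] holders={T1,T2,T3}
Step 14: signal(T1) -> count=1 queue=[] holders={T2,T3}
Step 15: signal(T2) -> count=2 queue=[] holders={T3}
Step 16: wait(T7) -> count=1 queue=[] holders={T3,T7}
Step 17: signal(T3) -> count=2 queue=[] holders={T7}
Step 18: wait(T5) -> count=1 queue=[] holders={T5,T7}
Final holders: {T5,T7} -> T4 not in holders

Answer: no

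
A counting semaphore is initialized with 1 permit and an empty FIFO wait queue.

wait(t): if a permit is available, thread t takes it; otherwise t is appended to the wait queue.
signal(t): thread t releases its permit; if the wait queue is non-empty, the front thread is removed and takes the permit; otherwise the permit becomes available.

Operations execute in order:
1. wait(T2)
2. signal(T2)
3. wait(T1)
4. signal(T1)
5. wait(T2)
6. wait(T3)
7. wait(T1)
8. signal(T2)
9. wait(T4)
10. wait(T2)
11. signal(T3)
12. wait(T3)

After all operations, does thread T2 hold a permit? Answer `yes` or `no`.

Step 1: wait(T2) -> count=0 queue=[] holders={T2}
Step 2: signal(T2) -> count=1 queue=[] holders={none}
Step 3: wait(T1) -> count=0 queue=[] holders={T1}
Step 4: signal(T1) -> count=1 queue=[] holders={none}
Step 5: wait(T2) -> count=0 queue=[] holders={T2}
Step 6: wait(T3) -> count=0 queue=[T3] holders={T2}
Step 7: wait(T1) -> count=0 queue=[T3,T1] holders={T2}
Step 8: signal(T2) -> count=0 queue=[T1] holders={T3}
Step 9: wait(T4) -> count=0 queue=[T1,T4] holders={T3}
Step 10: wait(T2) -> count=0 queue=[T1,T4,T2] holders={T3}
Step 11: signal(T3) -> count=0 queue=[T4,T2] holders={T1}
Step 12: wait(T3) -> count=0 queue=[T4,T2,T3] holders={T1}
Final holders: {T1} -> T2 not in holders

Answer: no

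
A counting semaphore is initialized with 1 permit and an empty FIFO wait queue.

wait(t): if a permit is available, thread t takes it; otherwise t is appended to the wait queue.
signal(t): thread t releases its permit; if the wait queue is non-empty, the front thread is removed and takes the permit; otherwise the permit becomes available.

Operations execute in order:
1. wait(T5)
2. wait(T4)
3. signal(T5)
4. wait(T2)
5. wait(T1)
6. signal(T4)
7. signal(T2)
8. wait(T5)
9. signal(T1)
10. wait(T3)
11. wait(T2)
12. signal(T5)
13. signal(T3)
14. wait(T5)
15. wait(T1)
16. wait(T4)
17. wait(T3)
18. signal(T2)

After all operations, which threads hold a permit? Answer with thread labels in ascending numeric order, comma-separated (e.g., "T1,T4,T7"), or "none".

Answer: T5

Derivation:
Step 1: wait(T5) -> count=0 queue=[] holders={T5}
Step 2: wait(T4) -> count=0 queue=[T4] holders={T5}
Step 3: signal(T5) -> count=0 queue=[] holders={T4}
Step 4: wait(T2) -> count=0 queue=[T2] holders={T4}
Step 5: wait(T1) -> count=0 queue=[T2,T1] holders={T4}
Step 6: signal(T4) -> count=0 queue=[T1] holders={T2}
Step 7: signal(T2) -> count=0 queue=[] holders={T1}
Step 8: wait(T5) -> count=0 queue=[T5] holders={T1}
Step 9: signal(T1) -> count=0 queue=[] holders={T5}
Step 10: wait(T3) -> count=0 queue=[T3] holders={T5}
Step 11: wait(T2) -> count=0 queue=[T3,T2] holders={T5}
Step 12: signal(T5) -> count=0 queue=[T2] holders={T3}
Step 13: signal(T3) -> count=0 queue=[] holders={T2}
Step 14: wait(T5) -> count=0 queue=[T5] holders={T2}
Step 15: wait(T1) -> count=0 queue=[T5,T1] holders={T2}
Step 16: wait(T4) -> count=0 queue=[T5,T1,T4] holders={T2}
Step 17: wait(T3) -> count=0 queue=[T5,T1,T4,T3] holders={T2}
Step 18: signal(T2) -> count=0 queue=[T1,T4,T3] holders={T5}
Final holders: T5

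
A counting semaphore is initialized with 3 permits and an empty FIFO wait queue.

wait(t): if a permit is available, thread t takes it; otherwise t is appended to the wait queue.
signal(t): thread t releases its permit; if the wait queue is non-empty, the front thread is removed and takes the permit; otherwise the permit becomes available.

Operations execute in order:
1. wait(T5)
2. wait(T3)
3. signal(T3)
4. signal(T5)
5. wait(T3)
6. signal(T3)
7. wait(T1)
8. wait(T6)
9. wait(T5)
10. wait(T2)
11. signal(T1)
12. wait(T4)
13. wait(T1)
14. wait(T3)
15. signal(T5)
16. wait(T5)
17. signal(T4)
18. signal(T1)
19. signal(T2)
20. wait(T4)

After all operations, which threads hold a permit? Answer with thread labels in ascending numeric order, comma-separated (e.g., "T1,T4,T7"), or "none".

Step 1: wait(T5) -> count=2 queue=[] holders={T5}
Step 2: wait(T3) -> count=1 queue=[] holders={T3,T5}
Step 3: signal(T3) -> count=2 queue=[] holders={T5}
Step 4: signal(T5) -> count=3 queue=[] holders={none}
Step 5: wait(T3) -> count=2 queue=[] holders={T3}
Step 6: signal(T3) -> count=3 queue=[] holders={none}
Step 7: wait(T1) -> count=2 queue=[] holders={T1}
Step 8: wait(T6) -> count=1 queue=[] holders={T1,T6}
Step 9: wait(T5) -> count=0 queue=[] holders={T1,T5,T6}
Step 10: wait(T2) -> count=0 queue=[T2] holders={T1,T5,T6}
Step 11: signal(T1) -> count=0 queue=[] holders={T2,T5,T6}
Step 12: wait(T4) -> count=0 queue=[T4] holders={T2,T5,T6}
Step 13: wait(T1) -> count=0 queue=[T4,T1] holders={T2,T5,T6}
Step 14: wait(T3) -> count=0 queue=[T4,T1,T3] holders={T2,T5,T6}
Step 15: signal(T5) -> count=0 queue=[T1,T3] holders={T2,T4,T6}
Step 16: wait(T5) -> count=0 queue=[T1,T3,T5] holders={T2,T4,T6}
Step 17: signal(T4) -> count=0 queue=[T3,T5] holders={T1,T2,T6}
Step 18: signal(T1) -> count=0 queue=[T5] holders={T2,T3,T6}
Step 19: signal(T2) -> count=0 queue=[] holders={T3,T5,T6}
Step 20: wait(T4) -> count=0 queue=[T4] holders={T3,T5,T6}
Final holders: T3,T5,T6

Answer: T3,T5,T6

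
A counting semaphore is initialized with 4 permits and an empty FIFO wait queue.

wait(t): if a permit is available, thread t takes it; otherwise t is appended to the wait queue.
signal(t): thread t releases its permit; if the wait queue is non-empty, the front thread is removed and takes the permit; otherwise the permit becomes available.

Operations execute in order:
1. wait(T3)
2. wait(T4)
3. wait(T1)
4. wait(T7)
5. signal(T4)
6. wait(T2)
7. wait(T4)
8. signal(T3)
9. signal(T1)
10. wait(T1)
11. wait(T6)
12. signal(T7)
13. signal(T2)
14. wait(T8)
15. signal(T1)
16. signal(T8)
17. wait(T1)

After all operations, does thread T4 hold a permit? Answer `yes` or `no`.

Answer: yes

Derivation:
Step 1: wait(T3) -> count=3 queue=[] holders={T3}
Step 2: wait(T4) -> count=2 queue=[] holders={T3,T4}
Step 3: wait(T1) -> count=1 queue=[] holders={T1,T3,T4}
Step 4: wait(T7) -> count=0 queue=[] holders={T1,T3,T4,T7}
Step 5: signal(T4) -> count=1 queue=[] holders={T1,T3,T7}
Step 6: wait(T2) -> count=0 queue=[] holders={T1,T2,T3,T7}
Step 7: wait(T4) -> count=0 queue=[T4] holders={T1,T2,T3,T7}
Step 8: signal(T3) -> count=0 queue=[] holders={T1,T2,T4,T7}
Step 9: signal(T1) -> count=1 queue=[] holders={T2,T4,T7}
Step 10: wait(T1) -> count=0 queue=[] holders={T1,T2,T4,T7}
Step 11: wait(T6) -> count=0 queue=[T6] holders={T1,T2,T4,T7}
Step 12: signal(T7) -> count=0 queue=[] holders={T1,T2,T4,T6}
Step 13: signal(T2) -> count=1 queue=[] holders={T1,T4,T6}
Step 14: wait(T8) -> count=0 queue=[] holders={T1,T4,T6,T8}
Step 15: signal(T1) -> count=1 queue=[] holders={T4,T6,T8}
Step 16: signal(T8) -> count=2 queue=[] holders={T4,T6}
Step 17: wait(T1) -> count=1 queue=[] holders={T1,T4,T6}
Final holders: {T1,T4,T6} -> T4 in holders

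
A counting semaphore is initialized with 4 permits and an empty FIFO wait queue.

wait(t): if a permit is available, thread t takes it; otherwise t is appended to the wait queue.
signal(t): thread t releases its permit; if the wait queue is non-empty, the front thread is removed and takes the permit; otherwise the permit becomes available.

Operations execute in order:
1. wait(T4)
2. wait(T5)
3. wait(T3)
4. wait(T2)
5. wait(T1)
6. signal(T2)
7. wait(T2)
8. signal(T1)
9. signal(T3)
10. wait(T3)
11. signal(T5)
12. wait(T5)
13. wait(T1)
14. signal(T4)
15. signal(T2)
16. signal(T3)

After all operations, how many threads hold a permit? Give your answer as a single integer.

Answer: 2

Derivation:
Step 1: wait(T4) -> count=3 queue=[] holders={T4}
Step 2: wait(T5) -> count=2 queue=[] holders={T4,T5}
Step 3: wait(T3) -> count=1 queue=[] holders={T3,T4,T5}
Step 4: wait(T2) -> count=0 queue=[] holders={T2,T3,T4,T5}
Step 5: wait(T1) -> count=0 queue=[T1] holders={T2,T3,T4,T5}
Step 6: signal(T2) -> count=0 queue=[] holders={T1,T3,T4,T5}
Step 7: wait(T2) -> count=0 queue=[T2] holders={T1,T3,T4,T5}
Step 8: signal(T1) -> count=0 queue=[] holders={T2,T3,T4,T5}
Step 9: signal(T3) -> count=1 queue=[] holders={T2,T4,T5}
Step 10: wait(T3) -> count=0 queue=[] holders={T2,T3,T4,T5}
Step 11: signal(T5) -> count=1 queue=[] holders={T2,T3,T4}
Step 12: wait(T5) -> count=0 queue=[] holders={T2,T3,T4,T5}
Step 13: wait(T1) -> count=0 queue=[T1] holders={T2,T3,T4,T5}
Step 14: signal(T4) -> count=0 queue=[] holders={T1,T2,T3,T5}
Step 15: signal(T2) -> count=1 queue=[] holders={T1,T3,T5}
Step 16: signal(T3) -> count=2 queue=[] holders={T1,T5}
Final holders: {T1,T5} -> 2 thread(s)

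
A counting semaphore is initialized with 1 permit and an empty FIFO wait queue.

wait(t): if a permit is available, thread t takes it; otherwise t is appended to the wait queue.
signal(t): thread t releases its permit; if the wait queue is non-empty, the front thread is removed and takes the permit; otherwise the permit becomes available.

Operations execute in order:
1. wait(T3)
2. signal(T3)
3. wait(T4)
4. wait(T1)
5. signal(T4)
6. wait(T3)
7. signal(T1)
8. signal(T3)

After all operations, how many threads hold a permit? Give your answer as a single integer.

Step 1: wait(T3) -> count=0 queue=[] holders={T3}
Step 2: signal(T3) -> count=1 queue=[] holders={none}
Step 3: wait(T4) -> count=0 queue=[] holders={T4}
Step 4: wait(T1) -> count=0 queue=[T1] holders={T4}
Step 5: signal(T4) -> count=0 queue=[] holders={T1}
Step 6: wait(T3) -> count=0 queue=[T3] holders={T1}
Step 7: signal(T1) -> count=0 queue=[] holders={T3}
Step 8: signal(T3) -> count=1 queue=[] holders={none}
Final holders: {none} -> 0 thread(s)

Answer: 0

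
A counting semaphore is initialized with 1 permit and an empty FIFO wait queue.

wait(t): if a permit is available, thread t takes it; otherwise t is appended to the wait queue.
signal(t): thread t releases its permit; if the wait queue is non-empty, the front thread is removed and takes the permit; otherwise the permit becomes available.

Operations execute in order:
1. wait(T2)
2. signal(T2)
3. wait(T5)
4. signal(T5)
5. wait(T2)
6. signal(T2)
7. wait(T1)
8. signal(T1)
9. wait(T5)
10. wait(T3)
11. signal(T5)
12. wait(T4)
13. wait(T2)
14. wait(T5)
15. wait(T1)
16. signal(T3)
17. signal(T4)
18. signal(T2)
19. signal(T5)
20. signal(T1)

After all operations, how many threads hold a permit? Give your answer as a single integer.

Step 1: wait(T2) -> count=0 queue=[] holders={T2}
Step 2: signal(T2) -> count=1 queue=[] holders={none}
Step 3: wait(T5) -> count=0 queue=[] holders={T5}
Step 4: signal(T5) -> count=1 queue=[] holders={none}
Step 5: wait(T2) -> count=0 queue=[] holders={T2}
Step 6: signal(T2) -> count=1 queue=[] holders={none}
Step 7: wait(T1) -> count=0 queue=[] holders={T1}
Step 8: signal(T1) -> count=1 queue=[] holders={none}
Step 9: wait(T5) -> count=0 queue=[] holders={T5}
Step 10: wait(T3) -> count=0 queue=[T3] holders={T5}
Step 11: signal(T5) -> count=0 queue=[] holders={T3}
Step 12: wait(T4) -> count=0 queue=[T4] holders={T3}
Step 13: wait(T2) -> count=0 queue=[T4,T2] holders={T3}
Step 14: wait(T5) -> count=0 queue=[T4,T2,T5] holders={T3}
Step 15: wait(T1) -> count=0 queue=[T4,T2,T5,T1] holders={T3}
Step 16: signal(T3) -> count=0 queue=[T2,T5,T1] holders={T4}
Step 17: signal(T4) -> count=0 queue=[T5,T1] holders={T2}
Step 18: signal(T2) -> count=0 queue=[T1] holders={T5}
Step 19: signal(T5) -> count=0 queue=[] holders={T1}
Step 20: signal(T1) -> count=1 queue=[] holders={none}
Final holders: {none} -> 0 thread(s)

Answer: 0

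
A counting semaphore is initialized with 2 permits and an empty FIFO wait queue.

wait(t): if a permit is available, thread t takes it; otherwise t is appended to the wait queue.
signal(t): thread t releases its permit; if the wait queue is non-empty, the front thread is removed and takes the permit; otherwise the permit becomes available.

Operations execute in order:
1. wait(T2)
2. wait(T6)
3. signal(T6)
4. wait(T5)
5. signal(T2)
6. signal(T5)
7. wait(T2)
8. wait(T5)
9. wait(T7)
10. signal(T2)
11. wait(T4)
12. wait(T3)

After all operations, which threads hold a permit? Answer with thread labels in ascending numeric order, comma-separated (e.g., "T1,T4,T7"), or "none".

Step 1: wait(T2) -> count=1 queue=[] holders={T2}
Step 2: wait(T6) -> count=0 queue=[] holders={T2,T6}
Step 3: signal(T6) -> count=1 queue=[] holders={T2}
Step 4: wait(T5) -> count=0 queue=[] holders={T2,T5}
Step 5: signal(T2) -> count=1 queue=[] holders={T5}
Step 6: signal(T5) -> count=2 queue=[] holders={none}
Step 7: wait(T2) -> count=1 queue=[] holders={T2}
Step 8: wait(T5) -> count=0 queue=[] holders={T2,T5}
Step 9: wait(T7) -> count=0 queue=[T7] holders={T2,T5}
Step 10: signal(T2) -> count=0 queue=[] holders={T5,T7}
Step 11: wait(T4) -> count=0 queue=[T4] holders={T5,T7}
Step 12: wait(T3) -> count=0 queue=[T4,T3] holders={T5,T7}
Final holders: T5,T7

Answer: T5,T7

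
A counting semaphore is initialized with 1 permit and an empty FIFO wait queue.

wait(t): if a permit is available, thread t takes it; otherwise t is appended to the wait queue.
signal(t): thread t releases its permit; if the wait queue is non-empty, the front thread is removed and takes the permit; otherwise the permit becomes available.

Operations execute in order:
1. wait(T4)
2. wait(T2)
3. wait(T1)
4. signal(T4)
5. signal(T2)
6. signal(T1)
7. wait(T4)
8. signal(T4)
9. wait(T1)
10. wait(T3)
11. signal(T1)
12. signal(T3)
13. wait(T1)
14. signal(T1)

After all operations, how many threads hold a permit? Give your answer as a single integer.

Step 1: wait(T4) -> count=0 queue=[] holders={T4}
Step 2: wait(T2) -> count=0 queue=[T2] holders={T4}
Step 3: wait(T1) -> count=0 queue=[T2,T1] holders={T4}
Step 4: signal(T4) -> count=0 queue=[T1] holders={T2}
Step 5: signal(T2) -> count=0 queue=[] holders={T1}
Step 6: signal(T1) -> count=1 queue=[] holders={none}
Step 7: wait(T4) -> count=0 queue=[] holders={T4}
Step 8: signal(T4) -> count=1 queue=[] holders={none}
Step 9: wait(T1) -> count=0 queue=[] holders={T1}
Step 10: wait(T3) -> count=0 queue=[T3] holders={T1}
Step 11: signal(T1) -> count=0 queue=[] holders={T3}
Step 12: signal(T3) -> count=1 queue=[] holders={none}
Step 13: wait(T1) -> count=0 queue=[] holders={T1}
Step 14: signal(T1) -> count=1 queue=[] holders={none}
Final holders: {none} -> 0 thread(s)

Answer: 0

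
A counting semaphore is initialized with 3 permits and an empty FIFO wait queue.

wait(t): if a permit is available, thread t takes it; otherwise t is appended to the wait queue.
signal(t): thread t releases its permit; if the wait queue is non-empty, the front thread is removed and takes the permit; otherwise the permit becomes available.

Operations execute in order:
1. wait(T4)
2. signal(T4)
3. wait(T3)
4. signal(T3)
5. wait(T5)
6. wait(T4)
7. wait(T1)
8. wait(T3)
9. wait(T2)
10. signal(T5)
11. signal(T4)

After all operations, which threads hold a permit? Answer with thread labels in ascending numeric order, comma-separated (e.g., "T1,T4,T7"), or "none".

Answer: T1,T2,T3

Derivation:
Step 1: wait(T4) -> count=2 queue=[] holders={T4}
Step 2: signal(T4) -> count=3 queue=[] holders={none}
Step 3: wait(T3) -> count=2 queue=[] holders={T3}
Step 4: signal(T3) -> count=3 queue=[] holders={none}
Step 5: wait(T5) -> count=2 queue=[] holders={T5}
Step 6: wait(T4) -> count=1 queue=[] holders={T4,T5}
Step 7: wait(T1) -> count=0 queue=[] holders={T1,T4,T5}
Step 8: wait(T3) -> count=0 queue=[T3] holders={T1,T4,T5}
Step 9: wait(T2) -> count=0 queue=[T3,T2] holders={T1,T4,T5}
Step 10: signal(T5) -> count=0 queue=[T2] holders={T1,T3,T4}
Step 11: signal(T4) -> count=0 queue=[] holders={T1,T2,T3}
Final holders: T1,T2,T3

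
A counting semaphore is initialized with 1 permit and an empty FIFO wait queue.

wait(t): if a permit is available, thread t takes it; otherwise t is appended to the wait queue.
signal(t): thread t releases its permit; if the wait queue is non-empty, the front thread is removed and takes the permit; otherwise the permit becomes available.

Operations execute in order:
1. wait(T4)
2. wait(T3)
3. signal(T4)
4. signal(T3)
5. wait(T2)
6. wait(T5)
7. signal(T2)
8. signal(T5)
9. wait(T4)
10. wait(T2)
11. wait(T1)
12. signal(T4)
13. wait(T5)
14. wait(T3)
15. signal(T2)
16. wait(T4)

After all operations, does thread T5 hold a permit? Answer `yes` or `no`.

Step 1: wait(T4) -> count=0 queue=[] holders={T4}
Step 2: wait(T3) -> count=0 queue=[T3] holders={T4}
Step 3: signal(T4) -> count=0 queue=[] holders={T3}
Step 4: signal(T3) -> count=1 queue=[] holders={none}
Step 5: wait(T2) -> count=0 queue=[] holders={T2}
Step 6: wait(T5) -> count=0 queue=[T5] holders={T2}
Step 7: signal(T2) -> count=0 queue=[] holders={T5}
Step 8: signal(T5) -> count=1 queue=[] holders={none}
Step 9: wait(T4) -> count=0 queue=[] holders={T4}
Step 10: wait(T2) -> count=0 queue=[T2] holders={T4}
Step 11: wait(T1) -> count=0 queue=[T2,T1] holders={T4}
Step 12: signal(T4) -> count=0 queue=[T1] holders={T2}
Step 13: wait(T5) -> count=0 queue=[T1,T5] holders={T2}
Step 14: wait(T3) -> count=0 queue=[T1,T5,T3] holders={T2}
Step 15: signal(T2) -> count=0 queue=[T5,T3] holders={T1}
Step 16: wait(T4) -> count=0 queue=[T5,T3,T4] holders={T1}
Final holders: {T1} -> T5 not in holders

Answer: no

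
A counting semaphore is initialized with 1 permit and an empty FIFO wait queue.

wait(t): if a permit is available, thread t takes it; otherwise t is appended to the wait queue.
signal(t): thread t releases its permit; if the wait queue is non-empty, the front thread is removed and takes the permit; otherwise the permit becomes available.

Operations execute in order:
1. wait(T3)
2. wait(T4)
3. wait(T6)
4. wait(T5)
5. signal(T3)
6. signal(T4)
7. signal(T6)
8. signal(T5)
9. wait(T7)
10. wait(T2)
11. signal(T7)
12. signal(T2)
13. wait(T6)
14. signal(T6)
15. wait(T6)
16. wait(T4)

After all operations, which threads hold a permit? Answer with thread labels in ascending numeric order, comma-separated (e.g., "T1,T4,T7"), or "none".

Answer: T6

Derivation:
Step 1: wait(T3) -> count=0 queue=[] holders={T3}
Step 2: wait(T4) -> count=0 queue=[T4] holders={T3}
Step 3: wait(T6) -> count=0 queue=[T4,T6] holders={T3}
Step 4: wait(T5) -> count=0 queue=[T4,T6,T5] holders={T3}
Step 5: signal(T3) -> count=0 queue=[T6,T5] holders={T4}
Step 6: signal(T4) -> count=0 queue=[T5] holders={T6}
Step 7: signal(T6) -> count=0 queue=[] holders={T5}
Step 8: signal(T5) -> count=1 queue=[] holders={none}
Step 9: wait(T7) -> count=0 queue=[] holders={T7}
Step 10: wait(T2) -> count=0 queue=[T2] holders={T7}
Step 11: signal(T7) -> count=0 queue=[] holders={T2}
Step 12: signal(T2) -> count=1 queue=[] holders={none}
Step 13: wait(T6) -> count=0 queue=[] holders={T6}
Step 14: signal(T6) -> count=1 queue=[] holders={none}
Step 15: wait(T6) -> count=0 queue=[] holders={T6}
Step 16: wait(T4) -> count=0 queue=[T4] holders={T6}
Final holders: T6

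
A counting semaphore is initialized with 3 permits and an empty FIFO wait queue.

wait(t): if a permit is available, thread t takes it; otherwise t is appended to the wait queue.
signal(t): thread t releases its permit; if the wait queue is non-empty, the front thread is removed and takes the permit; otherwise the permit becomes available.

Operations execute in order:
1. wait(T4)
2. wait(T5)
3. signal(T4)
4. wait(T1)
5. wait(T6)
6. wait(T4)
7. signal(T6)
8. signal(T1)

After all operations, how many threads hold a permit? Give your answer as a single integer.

Answer: 2

Derivation:
Step 1: wait(T4) -> count=2 queue=[] holders={T4}
Step 2: wait(T5) -> count=1 queue=[] holders={T4,T5}
Step 3: signal(T4) -> count=2 queue=[] holders={T5}
Step 4: wait(T1) -> count=1 queue=[] holders={T1,T5}
Step 5: wait(T6) -> count=0 queue=[] holders={T1,T5,T6}
Step 6: wait(T4) -> count=0 queue=[T4] holders={T1,T5,T6}
Step 7: signal(T6) -> count=0 queue=[] holders={T1,T4,T5}
Step 8: signal(T1) -> count=1 queue=[] holders={T4,T5}
Final holders: {T4,T5} -> 2 thread(s)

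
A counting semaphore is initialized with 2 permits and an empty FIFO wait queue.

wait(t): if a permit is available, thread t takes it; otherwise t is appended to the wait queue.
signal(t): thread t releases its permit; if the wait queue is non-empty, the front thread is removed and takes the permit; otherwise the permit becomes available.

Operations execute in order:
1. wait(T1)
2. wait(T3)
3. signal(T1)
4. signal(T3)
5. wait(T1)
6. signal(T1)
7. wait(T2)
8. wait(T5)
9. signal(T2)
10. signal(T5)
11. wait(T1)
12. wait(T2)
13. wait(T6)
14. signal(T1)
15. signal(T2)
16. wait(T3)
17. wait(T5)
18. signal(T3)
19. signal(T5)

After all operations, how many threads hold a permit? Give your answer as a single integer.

Step 1: wait(T1) -> count=1 queue=[] holders={T1}
Step 2: wait(T3) -> count=0 queue=[] holders={T1,T3}
Step 3: signal(T1) -> count=1 queue=[] holders={T3}
Step 4: signal(T3) -> count=2 queue=[] holders={none}
Step 5: wait(T1) -> count=1 queue=[] holders={T1}
Step 6: signal(T1) -> count=2 queue=[] holders={none}
Step 7: wait(T2) -> count=1 queue=[] holders={T2}
Step 8: wait(T5) -> count=0 queue=[] holders={T2,T5}
Step 9: signal(T2) -> count=1 queue=[] holders={T5}
Step 10: signal(T5) -> count=2 queue=[] holders={none}
Step 11: wait(T1) -> count=1 queue=[] holders={T1}
Step 12: wait(T2) -> count=0 queue=[] holders={T1,T2}
Step 13: wait(T6) -> count=0 queue=[T6] holders={T1,T2}
Step 14: signal(T1) -> count=0 queue=[] holders={T2,T6}
Step 15: signal(T2) -> count=1 queue=[] holders={T6}
Step 16: wait(T3) -> count=0 queue=[] holders={T3,T6}
Step 17: wait(T5) -> count=0 queue=[T5] holders={T3,T6}
Step 18: signal(T3) -> count=0 queue=[] holders={T5,T6}
Step 19: signal(T5) -> count=1 queue=[] holders={T6}
Final holders: {T6} -> 1 thread(s)

Answer: 1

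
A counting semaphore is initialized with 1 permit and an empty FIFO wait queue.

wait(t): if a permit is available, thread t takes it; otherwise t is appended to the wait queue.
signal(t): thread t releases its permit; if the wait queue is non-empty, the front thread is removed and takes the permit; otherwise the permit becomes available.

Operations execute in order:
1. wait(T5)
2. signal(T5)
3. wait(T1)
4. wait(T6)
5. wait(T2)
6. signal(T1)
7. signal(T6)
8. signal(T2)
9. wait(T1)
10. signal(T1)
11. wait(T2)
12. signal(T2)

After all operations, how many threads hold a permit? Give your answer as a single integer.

Step 1: wait(T5) -> count=0 queue=[] holders={T5}
Step 2: signal(T5) -> count=1 queue=[] holders={none}
Step 3: wait(T1) -> count=0 queue=[] holders={T1}
Step 4: wait(T6) -> count=0 queue=[T6] holders={T1}
Step 5: wait(T2) -> count=0 queue=[T6,T2] holders={T1}
Step 6: signal(T1) -> count=0 queue=[T2] holders={T6}
Step 7: signal(T6) -> count=0 queue=[] holders={T2}
Step 8: signal(T2) -> count=1 queue=[] holders={none}
Step 9: wait(T1) -> count=0 queue=[] holders={T1}
Step 10: signal(T1) -> count=1 queue=[] holders={none}
Step 11: wait(T2) -> count=0 queue=[] holders={T2}
Step 12: signal(T2) -> count=1 queue=[] holders={none}
Final holders: {none} -> 0 thread(s)

Answer: 0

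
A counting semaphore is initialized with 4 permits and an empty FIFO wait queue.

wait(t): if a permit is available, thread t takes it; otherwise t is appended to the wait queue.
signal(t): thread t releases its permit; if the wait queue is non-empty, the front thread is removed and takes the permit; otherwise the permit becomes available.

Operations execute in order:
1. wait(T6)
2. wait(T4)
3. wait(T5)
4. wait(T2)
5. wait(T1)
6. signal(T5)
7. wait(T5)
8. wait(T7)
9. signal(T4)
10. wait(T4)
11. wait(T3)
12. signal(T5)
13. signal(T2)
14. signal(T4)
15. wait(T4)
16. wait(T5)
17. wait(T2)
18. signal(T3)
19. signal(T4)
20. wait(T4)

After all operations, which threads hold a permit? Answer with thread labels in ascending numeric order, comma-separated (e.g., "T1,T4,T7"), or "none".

Answer: T1,T5,T6,T7

Derivation:
Step 1: wait(T6) -> count=3 queue=[] holders={T6}
Step 2: wait(T4) -> count=2 queue=[] holders={T4,T6}
Step 3: wait(T5) -> count=1 queue=[] holders={T4,T5,T6}
Step 4: wait(T2) -> count=0 queue=[] holders={T2,T4,T5,T6}
Step 5: wait(T1) -> count=0 queue=[T1] holders={T2,T4,T5,T6}
Step 6: signal(T5) -> count=0 queue=[] holders={T1,T2,T4,T6}
Step 7: wait(T5) -> count=0 queue=[T5] holders={T1,T2,T4,T6}
Step 8: wait(T7) -> count=0 queue=[T5,T7] holders={T1,T2,T4,T6}
Step 9: signal(T4) -> count=0 queue=[T7] holders={T1,T2,T5,T6}
Step 10: wait(T4) -> count=0 queue=[T7,T4] holders={T1,T2,T5,T6}
Step 11: wait(T3) -> count=0 queue=[T7,T4,T3] holders={T1,T2,T5,T6}
Step 12: signal(T5) -> count=0 queue=[T4,T3] holders={T1,T2,T6,T7}
Step 13: signal(T2) -> count=0 queue=[T3] holders={T1,T4,T6,T7}
Step 14: signal(T4) -> count=0 queue=[] holders={T1,T3,T6,T7}
Step 15: wait(T4) -> count=0 queue=[T4] holders={T1,T3,T6,T7}
Step 16: wait(T5) -> count=0 queue=[T4,T5] holders={T1,T3,T6,T7}
Step 17: wait(T2) -> count=0 queue=[T4,T5,T2] holders={T1,T3,T6,T7}
Step 18: signal(T3) -> count=0 queue=[T5,T2] holders={T1,T4,T6,T7}
Step 19: signal(T4) -> count=0 queue=[T2] holders={T1,T5,T6,T7}
Step 20: wait(T4) -> count=0 queue=[T2,T4] holders={T1,T5,T6,T7}
Final holders: T1,T5,T6,T7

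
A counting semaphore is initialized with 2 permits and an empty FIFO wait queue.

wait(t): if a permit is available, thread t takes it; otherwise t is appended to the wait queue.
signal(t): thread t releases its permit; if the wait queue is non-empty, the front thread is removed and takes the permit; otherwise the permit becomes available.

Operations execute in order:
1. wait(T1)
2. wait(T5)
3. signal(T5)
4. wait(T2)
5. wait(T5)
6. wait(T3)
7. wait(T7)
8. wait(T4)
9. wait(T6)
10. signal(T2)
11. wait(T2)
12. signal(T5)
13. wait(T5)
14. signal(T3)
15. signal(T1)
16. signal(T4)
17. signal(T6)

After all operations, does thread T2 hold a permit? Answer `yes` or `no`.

Answer: yes

Derivation:
Step 1: wait(T1) -> count=1 queue=[] holders={T1}
Step 2: wait(T5) -> count=0 queue=[] holders={T1,T5}
Step 3: signal(T5) -> count=1 queue=[] holders={T1}
Step 4: wait(T2) -> count=0 queue=[] holders={T1,T2}
Step 5: wait(T5) -> count=0 queue=[T5] holders={T1,T2}
Step 6: wait(T3) -> count=0 queue=[T5,T3] holders={T1,T2}
Step 7: wait(T7) -> count=0 queue=[T5,T3,T7] holders={T1,T2}
Step 8: wait(T4) -> count=0 queue=[T5,T3,T7,T4] holders={T1,T2}
Step 9: wait(T6) -> count=0 queue=[T5,T3,T7,T4,T6] holders={T1,T2}
Step 10: signal(T2) -> count=0 queue=[T3,T7,T4,T6] holders={T1,T5}
Step 11: wait(T2) -> count=0 queue=[T3,T7,T4,T6,T2] holders={T1,T5}
Step 12: signal(T5) -> count=0 queue=[T7,T4,T6,T2] holders={T1,T3}
Step 13: wait(T5) -> count=0 queue=[T7,T4,T6,T2,T5] holders={T1,T3}
Step 14: signal(T3) -> count=0 queue=[T4,T6,T2,T5] holders={T1,T7}
Step 15: signal(T1) -> count=0 queue=[T6,T2,T5] holders={T4,T7}
Step 16: signal(T4) -> count=0 queue=[T2,T5] holders={T6,T7}
Step 17: signal(T6) -> count=0 queue=[T5] holders={T2,T7}
Final holders: {T2,T7} -> T2 in holders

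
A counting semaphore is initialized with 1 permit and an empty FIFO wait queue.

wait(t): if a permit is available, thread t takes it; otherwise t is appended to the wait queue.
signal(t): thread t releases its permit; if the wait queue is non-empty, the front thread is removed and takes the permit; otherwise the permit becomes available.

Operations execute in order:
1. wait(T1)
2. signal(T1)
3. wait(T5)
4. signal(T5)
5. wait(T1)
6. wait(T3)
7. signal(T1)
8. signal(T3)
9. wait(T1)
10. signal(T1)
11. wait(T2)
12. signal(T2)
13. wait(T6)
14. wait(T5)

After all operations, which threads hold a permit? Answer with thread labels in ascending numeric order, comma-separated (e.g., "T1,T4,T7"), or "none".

Answer: T6

Derivation:
Step 1: wait(T1) -> count=0 queue=[] holders={T1}
Step 2: signal(T1) -> count=1 queue=[] holders={none}
Step 3: wait(T5) -> count=0 queue=[] holders={T5}
Step 4: signal(T5) -> count=1 queue=[] holders={none}
Step 5: wait(T1) -> count=0 queue=[] holders={T1}
Step 6: wait(T3) -> count=0 queue=[T3] holders={T1}
Step 7: signal(T1) -> count=0 queue=[] holders={T3}
Step 8: signal(T3) -> count=1 queue=[] holders={none}
Step 9: wait(T1) -> count=0 queue=[] holders={T1}
Step 10: signal(T1) -> count=1 queue=[] holders={none}
Step 11: wait(T2) -> count=0 queue=[] holders={T2}
Step 12: signal(T2) -> count=1 queue=[] holders={none}
Step 13: wait(T6) -> count=0 queue=[] holders={T6}
Step 14: wait(T5) -> count=0 queue=[T5] holders={T6}
Final holders: T6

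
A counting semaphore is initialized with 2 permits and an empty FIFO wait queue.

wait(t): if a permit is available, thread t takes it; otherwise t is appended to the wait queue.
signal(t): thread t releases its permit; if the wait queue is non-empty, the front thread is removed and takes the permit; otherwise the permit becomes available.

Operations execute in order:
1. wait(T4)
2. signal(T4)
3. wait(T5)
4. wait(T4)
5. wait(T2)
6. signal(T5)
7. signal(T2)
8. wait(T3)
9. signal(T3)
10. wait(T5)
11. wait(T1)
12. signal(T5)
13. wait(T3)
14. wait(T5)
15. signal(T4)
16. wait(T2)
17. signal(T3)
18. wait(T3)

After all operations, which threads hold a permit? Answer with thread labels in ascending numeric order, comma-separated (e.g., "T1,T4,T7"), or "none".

Answer: T1,T5

Derivation:
Step 1: wait(T4) -> count=1 queue=[] holders={T4}
Step 2: signal(T4) -> count=2 queue=[] holders={none}
Step 3: wait(T5) -> count=1 queue=[] holders={T5}
Step 4: wait(T4) -> count=0 queue=[] holders={T4,T5}
Step 5: wait(T2) -> count=0 queue=[T2] holders={T4,T5}
Step 6: signal(T5) -> count=0 queue=[] holders={T2,T4}
Step 7: signal(T2) -> count=1 queue=[] holders={T4}
Step 8: wait(T3) -> count=0 queue=[] holders={T3,T4}
Step 9: signal(T3) -> count=1 queue=[] holders={T4}
Step 10: wait(T5) -> count=0 queue=[] holders={T4,T5}
Step 11: wait(T1) -> count=0 queue=[T1] holders={T4,T5}
Step 12: signal(T5) -> count=0 queue=[] holders={T1,T4}
Step 13: wait(T3) -> count=0 queue=[T3] holders={T1,T4}
Step 14: wait(T5) -> count=0 queue=[T3,T5] holders={T1,T4}
Step 15: signal(T4) -> count=0 queue=[T5] holders={T1,T3}
Step 16: wait(T2) -> count=0 queue=[T5,T2] holders={T1,T3}
Step 17: signal(T3) -> count=0 queue=[T2] holders={T1,T5}
Step 18: wait(T3) -> count=0 queue=[T2,T3] holders={T1,T5}
Final holders: T1,T5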